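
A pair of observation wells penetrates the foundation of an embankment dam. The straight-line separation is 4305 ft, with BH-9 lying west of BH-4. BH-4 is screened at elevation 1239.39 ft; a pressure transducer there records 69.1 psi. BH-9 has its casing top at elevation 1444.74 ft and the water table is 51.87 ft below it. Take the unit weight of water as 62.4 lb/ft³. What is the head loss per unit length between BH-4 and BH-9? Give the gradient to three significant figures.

Pressure head at BH-4: ψ = 144·P/γ = 144 × 69.1 / 62.4 = 159.46 ft.
Total head at BH-4: h = z + ψ = 1239.39 + 159.46 = 1398.85 ft.
Total head at BH-9: h = 1444.74 − 51.87 = 1392.87 ft.
Head difference: h(BH-4) − h(BH-9) = 1398.85 − 1392.87 = 5.98 ft.
Hydraulic gradient: i = |Δh| / L = 5.98 / 4305 = 0.00139.

i ≈ 0.00139 ft/ft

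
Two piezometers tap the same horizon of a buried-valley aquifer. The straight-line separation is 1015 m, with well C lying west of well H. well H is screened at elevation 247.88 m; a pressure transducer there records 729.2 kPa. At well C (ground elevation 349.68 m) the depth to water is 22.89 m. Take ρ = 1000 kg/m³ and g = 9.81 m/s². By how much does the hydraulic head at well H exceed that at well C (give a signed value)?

Δh ≈ -4.58 m

Pressure head at well H: ψ = P/(ρg) = 729.2×1000 / (1000 × 9.81) = 74.33 m.
Total head at well H: h = z + ψ = 247.88 + 74.33 = 322.21 m.
Total head at well C: h = 349.68 − 22.89 = 326.79 m.
Head difference: h(well H) − h(well C) = 322.21 − 326.79 = -4.58 m.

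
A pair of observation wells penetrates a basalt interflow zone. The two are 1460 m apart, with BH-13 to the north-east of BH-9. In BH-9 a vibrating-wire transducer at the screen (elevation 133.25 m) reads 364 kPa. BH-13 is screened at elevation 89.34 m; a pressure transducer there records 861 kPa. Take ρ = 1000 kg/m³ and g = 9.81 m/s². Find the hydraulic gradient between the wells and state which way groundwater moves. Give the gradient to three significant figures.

Pressure head at BH-9: ψ = P/(ρg) = 364×1000 / (1000 × 9.81) = 37.10 m.
Total head at BH-9: h = z + ψ = 133.25 + 37.10 = 170.35 m.
Pressure head at BH-13: ψ = P/(ρg) = 861×1000 / (1000 × 9.81) = 87.77 m.
Total head at BH-13: h = z + ψ = 89.34 + 87.77 = 177.11 m.
Head difference: h(BH-9) − h(BH-13) = 170.35 − 177.11 = -6.76 m.
Hydraulic gradient: i = |Δh| / L = 6.76 / 1460 = 0.00463.
Flow is from higher to lower head: from BH-13 toward BH-9, i.e. toward the south-west.

i ≈ 0.00463; groundwater flows toward the south-west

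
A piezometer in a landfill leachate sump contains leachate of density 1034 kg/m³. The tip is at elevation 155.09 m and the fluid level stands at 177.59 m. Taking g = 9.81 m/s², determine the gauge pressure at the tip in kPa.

Pressure head ψ = h − z = 177.59 − 155.09 = 22.50 m.
P = ρgψ = 1034 × 9.81 × 22.50 = 228230 Pa ≈ 228 kPa.

P ≈ 228 kPa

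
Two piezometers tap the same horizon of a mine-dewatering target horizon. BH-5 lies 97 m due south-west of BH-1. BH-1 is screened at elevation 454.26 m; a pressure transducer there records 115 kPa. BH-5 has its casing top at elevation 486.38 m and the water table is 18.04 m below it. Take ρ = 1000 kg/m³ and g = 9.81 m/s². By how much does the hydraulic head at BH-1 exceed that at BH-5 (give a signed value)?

Δh ≈ -2.36 m

Pressure head at BH-1: ψ = P/(ρg) = 115×1000 / (1000 × 9.81) = 11.72 m.
Total head at BH-1: h = z + ψ = 454.26 + 11.72 = 465.98 m.
Total head at BH-5: h = 486.38 − 18.04 = 468.34 m.
Head difference: h(BH-1) − h(BH-5) = 465.98 − 468.34 = -2.36 m.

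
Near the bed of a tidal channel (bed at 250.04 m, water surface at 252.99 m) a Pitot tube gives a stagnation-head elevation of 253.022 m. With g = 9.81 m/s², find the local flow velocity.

Near the bed, under hydrostatic conditions, the piezometric head (z + ψ) equals the free-surface elevation, 252.99 m.
Velocity head = total − piezometric = 253.022 − 252.99 = 0.032 m.
v = √(2g·h_v) = √(2 × 9.81 × 0.032) = 0.792 m/s.

v ≈ 0.792 m/s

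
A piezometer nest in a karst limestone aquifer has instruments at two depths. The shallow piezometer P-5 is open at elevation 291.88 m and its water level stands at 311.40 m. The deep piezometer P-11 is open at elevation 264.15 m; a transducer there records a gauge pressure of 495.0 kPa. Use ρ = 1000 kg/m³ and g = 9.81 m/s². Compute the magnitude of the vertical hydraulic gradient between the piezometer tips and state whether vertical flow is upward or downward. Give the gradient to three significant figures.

Total head at P-5: h = 311.40 m (water level in the standpipe).
Pressure head at P-11: ψ = P/(ρg) = 495.0×1000 / (1000 × 9.81) = 50.46 m.
Total head at P-11: h = z + ψ = 264.15 + 50.46 = 314.61 m.
Δh = h(P-5) − h(P-11) = 311.40 − 314.61 = -3.21 m.
Vertical separation Δz = 291.88 − 264.15 = 27.73 m.
|i_v| = |Δh| / Δz = 3.21 / 27.73 = 0.116.
Head is higher in the deep piezometer, so vertical flow is upward (discharge condition).

|i_v| ≈ 0.116; vertical flow is upward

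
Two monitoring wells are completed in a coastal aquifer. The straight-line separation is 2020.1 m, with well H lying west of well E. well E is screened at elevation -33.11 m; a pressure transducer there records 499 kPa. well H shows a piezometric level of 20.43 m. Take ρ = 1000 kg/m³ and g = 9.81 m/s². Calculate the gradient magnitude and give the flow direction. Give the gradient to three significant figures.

i ≈ 0.00132; groundwater flows toward the east

Pressure head at well E: ψ = P/(ρg) = 499×1000 / (1000 × 9.81) = 50.87 m.
Total head at well E: h = z + ψ = -33.11 + 50.87 = 17.76 m.
Total head at well H: h = 20.43 m (water level in the piezometer is the total head).
Head difference: h(well E) − h(well H) = 17.76 − 20.43 = -2.67 m.
Hydraulic gradient: i = |Δh| / L = 2.67 / 2020.1 = 0.00132.
Flow is from higher to lower head: from well H toward well E, i.e. toward the east.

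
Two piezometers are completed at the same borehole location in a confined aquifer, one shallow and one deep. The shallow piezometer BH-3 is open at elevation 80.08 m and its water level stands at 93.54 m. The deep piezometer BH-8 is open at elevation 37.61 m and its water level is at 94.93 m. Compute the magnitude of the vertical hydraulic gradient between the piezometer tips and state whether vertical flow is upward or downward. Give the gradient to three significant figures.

|i_v| ≈ 0.0327; vertical flow is upward

Total head at BH-3: h = 93.54 m (water level in the standpipe).
Total head at BH-8: h = 94.93 m.
Δh = h(BH-3) − h(BH-8) = 93.54 − 94.93 = -1.39 m.
Vertical separation Δz = 80.08 − 37.61 = 42.47 m.
|i_v| = |Δh| / Δz = 1.39 / 42.47 = 0.0327.
Head is higher in the deep piezometer, so vertical flow is upward (discharge condition).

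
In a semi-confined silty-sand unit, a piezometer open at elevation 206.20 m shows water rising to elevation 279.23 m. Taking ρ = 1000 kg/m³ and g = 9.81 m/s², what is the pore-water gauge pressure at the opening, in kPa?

P ≈ 716 kPa

Pressure head ψ = h − z = 279.23 − 206.20 = 73.03 m.
P = ρgψ = 1000 × 9.81 × 73.03 = 716424 Pa ≈ 716 kPa.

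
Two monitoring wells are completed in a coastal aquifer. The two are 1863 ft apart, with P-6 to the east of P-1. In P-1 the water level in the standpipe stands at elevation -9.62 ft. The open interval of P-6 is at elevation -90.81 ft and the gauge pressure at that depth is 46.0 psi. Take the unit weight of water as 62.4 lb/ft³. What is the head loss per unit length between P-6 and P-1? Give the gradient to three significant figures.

i ≈ 0.0134 ft/ft

Total head at P-1: h = -9.62 ft (water level in the piezometer is the total head).
Pressure head at P-6: ψ = 144·P/γ = 144 × 46.0 / 62.4 = 106.15 ft.
Total head at P-6: h = z + ψ = -90.81 + 106.15 = 15.34 ft.
Head difference: h(P-1) − h(P-6) = -9.62 − 15.34 = -24.96 ft.
Hydraulic gradient: i = |Δh| / L = 24.96 / 1863 = 0.0134.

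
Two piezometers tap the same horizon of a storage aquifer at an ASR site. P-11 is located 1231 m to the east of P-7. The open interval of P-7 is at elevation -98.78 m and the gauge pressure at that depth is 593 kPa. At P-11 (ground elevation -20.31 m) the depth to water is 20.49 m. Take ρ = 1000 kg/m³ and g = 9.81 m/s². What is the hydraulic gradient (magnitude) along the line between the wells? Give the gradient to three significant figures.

i ≈ 0.00201

Pressure head at P-7: ψ = P/(ρg) = 593×1000 / (1000 × 9.81) = 60.45 m.
Total head at P-7: h = z + ψ = -98.78 + 60.45 = -38.33 m.
Total head at P-11: h = -20.31 − 20.49 = -40.80 m.
Head difference: h(P-7) − h(P-11) = -38.33 − (-40.80) = 2.47 m.
Hydraulic gradient: i = |Δh| / L = 2.47 / 1231 = 0.00201.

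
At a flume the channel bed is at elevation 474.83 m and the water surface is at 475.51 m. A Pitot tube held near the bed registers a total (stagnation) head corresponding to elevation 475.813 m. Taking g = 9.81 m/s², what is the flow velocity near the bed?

v ≈ 2.44 m/s

Near the bed, under hydrostatic conditions, the piezometric head (z + ψ) equals the free-surface elevation, 475.51 m.
Velocity head = total − piezometric = 475.813 − 475.51 = 0.303 m.
v = √(2g·h_v) = √(2 × 9.81 × 0.303) = 2.44 m/s.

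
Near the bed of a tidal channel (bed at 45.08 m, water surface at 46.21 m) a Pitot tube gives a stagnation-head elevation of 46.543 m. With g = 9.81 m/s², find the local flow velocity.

Near the bed, under hydrostatic conditions, the piezometric head (z + ψ) equals the free-surface elevation, 46.21 m.
Velocity head = total − piezometric = 46.543 − 46.21 = 0.333 m.
v = √(2g·h_v) = √(2 × 9.81 × 0.333) = 2.56 m/s.

v ≈ 2.56 m/s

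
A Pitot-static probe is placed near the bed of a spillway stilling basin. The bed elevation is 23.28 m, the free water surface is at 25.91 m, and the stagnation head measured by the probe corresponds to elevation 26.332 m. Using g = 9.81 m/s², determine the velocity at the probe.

Near the bed, under hydrostatic conditions, the piezometric head (z + ψ) equals the free-surface elevation, 25.91 m.
Velocity head = total − piezometric = 26.332 − 25.91 = 0.422 m.
v = √(2g·h_v) = √(2 × 9.81 × 0.422) = 2.88 m/s.

v ≈ 2.88 m/s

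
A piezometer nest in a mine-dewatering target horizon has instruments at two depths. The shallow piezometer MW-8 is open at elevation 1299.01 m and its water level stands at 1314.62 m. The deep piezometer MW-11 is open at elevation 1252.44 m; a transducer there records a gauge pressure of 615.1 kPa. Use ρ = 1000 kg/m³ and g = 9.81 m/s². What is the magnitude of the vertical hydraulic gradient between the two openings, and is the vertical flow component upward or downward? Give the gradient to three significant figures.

Total head at MW-8: h = 1314.62 m (water level in the standpipe).
Pressure head at MW-11: ψ = P/(ρg) = 615.1×1000 / (1000 × 9.81) = 62.70 m.
Total head at MW-11: h = z + ψ = 1252.44 + 62.70 = 1315.14 m.
Δh = h(MW-8) − h(MW-11) = 1314.62 − 1315.14 = -0.52 m.
Vertical separation Δz = 1299.01 − 1252.44 = 46.57 m.
|i_v| = |Δh| / Δz = 0.52 / 46.57 = 0.0112.
Head is higher in the deep piezometer, so vertical flow is upward (discharge condition).

|i_v| ≈ 0.0112; vertical flow is upward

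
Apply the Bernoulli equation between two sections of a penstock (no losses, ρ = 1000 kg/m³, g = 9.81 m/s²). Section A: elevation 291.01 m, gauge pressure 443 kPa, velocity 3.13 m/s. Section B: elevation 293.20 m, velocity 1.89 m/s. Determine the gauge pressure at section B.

P₂ ≈ 425 kPa

Pressure head at A: ψ₁ = P₁/(ρg) = 443×1000 / (1000 × 9.81) = 45.16 m.
Velocity heads: v₁²/2g = 3.13²/19.62 = 0.499 m; v₂²/2g = 1.89²/19.62 = 0.182 m.
Total head H = z₁ + ψ₁ + v₁²/2g = 291.01 + 45.16 + 0.499 = 336.67 m.
ψ₂ = H − z₂ − v₂²/2g = 336.67 − 293.20 − 0.182 = 43.29 m.
P₂ = ρgψ₂ = 1000 × 9.81 × 43.29 ≈ 425 kPa.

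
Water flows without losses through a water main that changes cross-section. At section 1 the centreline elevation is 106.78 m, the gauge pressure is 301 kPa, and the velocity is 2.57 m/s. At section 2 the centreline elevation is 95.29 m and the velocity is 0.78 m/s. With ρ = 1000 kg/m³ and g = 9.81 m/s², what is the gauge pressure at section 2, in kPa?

Pressure head at 1: ψ₁ = P₁/(ρg) = 301×1000 / (1000 × 9.81) = 30.68 m.
Velocity heads: v₁²/2g = 2.57²/19.62 = 0.337 m; v₂²/2g = 0.78²/19.62 = 0.031 m.
Total head H = z₁ + ψ₁ + v₁²/2g = 106.78 + 30.68 + 0.337 = 137.80 m.
ψ₂ = H − z₂ − v₂²/2g = 137.80 − 95.29 − 0.031 = 42.48 m.
P₂ = ρgψ₂ = 1000 × 9.81 × 42.48 ≈ 417 kPa.

P₂ ≈ 417 kPa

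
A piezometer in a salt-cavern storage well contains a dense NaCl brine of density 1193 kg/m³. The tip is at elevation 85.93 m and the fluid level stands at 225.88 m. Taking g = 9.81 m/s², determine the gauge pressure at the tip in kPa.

P ≈ 1640 kPa

Pressure head ψ = h − z = 225.88 − 85.93 = 139.95 m.
P = ρgψ = 1193 × 9.81 × 139.95 = 1637881 Pa ≈ 1640 kPa.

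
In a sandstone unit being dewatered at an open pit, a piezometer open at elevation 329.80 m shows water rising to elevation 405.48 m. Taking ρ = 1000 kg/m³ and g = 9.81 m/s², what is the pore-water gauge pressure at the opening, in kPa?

P ≈ 742 kPa

Pressure head ψ = h − z = 405.48 − 329.80 = 75.68 m.
P = ρgψ = 1000 × 9.81 × 75.68 = 742421 Pa ≈ 742 kPa.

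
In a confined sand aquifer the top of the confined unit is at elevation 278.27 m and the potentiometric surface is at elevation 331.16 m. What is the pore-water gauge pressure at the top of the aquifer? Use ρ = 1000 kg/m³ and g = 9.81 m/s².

Pressure head at the aquifer top: ψ = h − z = 331.16 − 278.27 = 52.89 m.
P = ρgψ = 1000 × 9.81 × 52.89 = 518851 Pa ≈ 519 kPa.

P ≈ 519 kPa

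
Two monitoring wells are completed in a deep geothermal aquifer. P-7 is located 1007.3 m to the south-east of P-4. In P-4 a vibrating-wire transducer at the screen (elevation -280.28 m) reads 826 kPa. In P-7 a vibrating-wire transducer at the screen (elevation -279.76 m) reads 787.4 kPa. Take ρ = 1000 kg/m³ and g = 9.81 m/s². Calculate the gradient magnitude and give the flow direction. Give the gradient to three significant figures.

i ≈ 0.00339; groundwater flows toward the south-east

Pressure head at P-4: ψ = P/(ρg) = 826×1000 / (1000 × 9.81) = 84.20 m.
Total head at P-4: h = z + ψ = -280.28 + 84.20 = -196.08 m.
Pressure head at P-7: ψ = P/(ρg) = 787.4×1000 / (1000 × 9.81) = 80.27 m.
Total head at P-7: h = z + ψ = -279.76 + 80.27 = -199.49 m.
Head difference: h(P-4) − h(P-7) = -196.08 − (-199.49) = 3.41 m.
Hydraulic gradient: i = |Δh| / L = 3.41 / 1007.3 = 0.00339.
Flow is from higher to lower head: from P-4 toward P-7, i.e. toward the south-east.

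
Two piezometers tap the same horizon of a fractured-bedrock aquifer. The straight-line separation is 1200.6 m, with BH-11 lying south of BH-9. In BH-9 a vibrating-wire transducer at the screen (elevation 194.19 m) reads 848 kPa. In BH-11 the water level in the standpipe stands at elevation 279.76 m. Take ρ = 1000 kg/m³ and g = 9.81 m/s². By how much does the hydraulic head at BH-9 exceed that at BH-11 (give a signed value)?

Pressure head at BH-9: ψ = P/(ρg) = 848×1000 / (1000 × 9.81) = 86.44 m.
Total head at BH-9: h = z + ψ = 194.19 + 86.44 = 280.63 m.
Total head at BH-11: h = 279.76 m (water level in the piezometer is the total head).
Head difference: h(BH-9) − h(BH-11) = 280.63 − 279.76 = 0.87 m.

Δh ≈ 0.87 m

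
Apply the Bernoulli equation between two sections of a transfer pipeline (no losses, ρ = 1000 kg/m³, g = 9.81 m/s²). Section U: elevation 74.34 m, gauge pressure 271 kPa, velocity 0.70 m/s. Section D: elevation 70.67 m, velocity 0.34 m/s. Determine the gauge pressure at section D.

P₂ ≈ 307 kPa

Pressure head at U: ψ₁ = P₁/(ρg) = 271×1000 / (1000 × 9.81) = 27.62 m.
Velocity heads: v₁²/2g = 0.70²/19.62 = 0.025 m; v₂²/2g = 0.34²/19.62 = 0.006 m.
Total head H = z₁ + ψ₁ + v₁²/2g = 74.34 + 27.62 + 0.025 = 101.99 m.
ψ₂ = H − z₂ − v₂²/2g = 101.99 − 70.67 − 0.006 = 31.31 m.
P₂ = ρgψ₂ = 1000 × 9.81 × 31.31 ≈ 307 kPa.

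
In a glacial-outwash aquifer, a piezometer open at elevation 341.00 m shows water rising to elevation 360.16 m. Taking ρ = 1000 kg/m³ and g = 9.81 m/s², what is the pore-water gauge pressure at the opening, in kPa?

Pressure head ψ = h − z = 360.16 − 341.00 = 19.16 m.
P = ρgψ = 1000 × 9.81 × 19.16 = 187960 Pa ≈ 188 kPa.

P ≈ 188 kPa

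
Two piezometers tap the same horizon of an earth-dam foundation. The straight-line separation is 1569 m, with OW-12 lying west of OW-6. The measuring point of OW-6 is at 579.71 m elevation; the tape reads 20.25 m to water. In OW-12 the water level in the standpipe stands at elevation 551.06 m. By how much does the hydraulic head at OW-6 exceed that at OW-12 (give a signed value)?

Total head at OW-6: h = 579.71 − 20.25 = 559.46 m.
Total head at OW-12: h = 551.06 m (water level in the piezometer is the total head).
Head difference: h(OW-6) − h(OW-12) = 559.46 − 551.06 = 8.40 m.

Δh ≈ 8.40 m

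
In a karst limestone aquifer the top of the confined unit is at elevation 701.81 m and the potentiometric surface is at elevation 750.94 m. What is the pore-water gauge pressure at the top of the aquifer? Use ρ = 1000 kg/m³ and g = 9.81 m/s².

Pressure head at the aquifer top: ψ = h − z = 750.94 − 701.81 = 49.13 m.
P = ρgψ = 1000 × 9.81 × 49.13 = 481965 Pa ≈ 482 kPa.

P ≈ 482 kPa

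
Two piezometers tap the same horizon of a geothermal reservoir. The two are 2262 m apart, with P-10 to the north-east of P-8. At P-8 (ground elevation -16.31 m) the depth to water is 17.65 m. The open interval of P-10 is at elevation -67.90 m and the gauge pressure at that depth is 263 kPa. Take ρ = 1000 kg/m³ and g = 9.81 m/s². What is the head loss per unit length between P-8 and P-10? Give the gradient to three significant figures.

i ≈ 0.00315 m/m

Total head at P-8: h = -16.31 − 17.65 = -33.96 m.
Pressure head at P-10: ψ = P/(ρg) = 263×1000 / (1000 × 9.81) = 26.81 m.
Total head at P-10: h = z + ψ = -67.90 + 26.81 = -41.09 m.
Head difference: h(P-8) − h(P-10) = -33.96 − (-41.09) = 7.13 m.
Hydraulic gradient: i = |Δh| / L = 7.13 / 2262 = 0.00315.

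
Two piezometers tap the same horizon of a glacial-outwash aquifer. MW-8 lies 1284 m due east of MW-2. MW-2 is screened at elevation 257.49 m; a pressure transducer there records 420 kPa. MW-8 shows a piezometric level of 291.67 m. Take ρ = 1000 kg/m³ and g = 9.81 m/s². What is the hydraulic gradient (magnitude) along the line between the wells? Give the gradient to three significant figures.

Pressure head at MW-2: ψ = P/(ρg) = 420×1000 / (1000 × 9.81) = 42.81 m.
Total head at MW-2: h = z + ψ = 257.49 + 42.81 = 300.30 m.
Total head at MW-8: h = 291.67 m (water level in the piezometer is the total head).
Head difference: h(MW-2) − h(MW-8) = 300.30 − 291.67 = 8.63 m.
Hydraulic gradient: i = |Δh| / L = 8.63 / 1284 = 0.00672.

i ≈ 0.00672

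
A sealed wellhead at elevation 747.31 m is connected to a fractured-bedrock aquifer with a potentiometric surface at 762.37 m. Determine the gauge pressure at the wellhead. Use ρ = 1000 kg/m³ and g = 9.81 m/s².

Head above the cap: Δh = 762.37 − 747.31 = 15.06 m.
P = ρgΔh = 1000 × 9.81 × 15.06 = 147739 Pa ≈ 148 kPa.

P ≈ 148 kPa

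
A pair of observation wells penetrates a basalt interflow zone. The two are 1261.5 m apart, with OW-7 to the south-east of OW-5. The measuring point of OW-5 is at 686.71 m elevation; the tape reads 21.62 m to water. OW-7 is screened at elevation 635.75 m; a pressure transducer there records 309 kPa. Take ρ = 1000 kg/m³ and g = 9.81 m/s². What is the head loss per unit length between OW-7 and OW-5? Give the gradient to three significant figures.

Total head at OW-5: h = 686.71 − 21.62 = 665.09 m.
Pressure head at OW-7: ψ = P/(ρg) = 309×1000 / (1000 × 9.81) = 31.50 m.
Total head at OW-7: h = z + ψ = 635.75 + 31.50 = 667.25 m.
Head difference: h(OW-5) − h(OW-7) = 665.09 − 667.25 = -2.16 m.
Hydraulic gradient: i = |Δh| / L = 2.16 / 1261.5 = 0.00171.

i ≈ 0.00171 m/m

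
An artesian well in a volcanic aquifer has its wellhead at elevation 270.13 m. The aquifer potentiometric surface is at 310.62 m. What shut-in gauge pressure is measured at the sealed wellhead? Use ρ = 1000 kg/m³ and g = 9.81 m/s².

P ≈ 397 kPa

Head above the cap: Δh = 310.62 − 270.13 = 40.49 m.
P = ρgΔh = 1000 × 9.81 × 40.49 = 397207 Pa ≈ 397 kPa.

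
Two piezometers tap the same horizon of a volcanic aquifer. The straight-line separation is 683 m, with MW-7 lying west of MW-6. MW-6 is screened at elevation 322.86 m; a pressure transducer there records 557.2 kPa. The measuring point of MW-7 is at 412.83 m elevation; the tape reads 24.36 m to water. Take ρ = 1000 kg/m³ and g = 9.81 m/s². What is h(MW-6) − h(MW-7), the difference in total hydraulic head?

Δh ≈ -8.81 m

Pressure head at MW-6: ψ = P/(ρg) = 557.2×1000 / (1000 × 9.81) = 56.80 m.
Total head at MW-6: h = z + ψ = 322.86 + 56.80 = 379.66 m.
Total head at MW-7: h = 412.83 − 24.36 = 388.47 m.
Head difference: h(MW-6) − h(MW-7) = 379.66 − 388.47 = -8.81 m.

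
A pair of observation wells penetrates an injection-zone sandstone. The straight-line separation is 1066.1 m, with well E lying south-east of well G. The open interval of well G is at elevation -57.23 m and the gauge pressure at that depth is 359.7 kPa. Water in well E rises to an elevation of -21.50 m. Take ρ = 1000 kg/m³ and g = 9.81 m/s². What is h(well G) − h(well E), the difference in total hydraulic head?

Δh ≈ 0.94 m

Pressure head at well G: ψ = P/(ρg) = 359.7×1000 / (1000 × 9.81) = 36.67 m.
Total head at well G: h = z + ψ = -57.23 + 36.67 = -20.56 m.
Total head at well E: h = -21.50 m (water level in the piezometer is the total head).
Head difference: h(well G) − h(well E) = -20.56 − (-21.50) = 0.94 m.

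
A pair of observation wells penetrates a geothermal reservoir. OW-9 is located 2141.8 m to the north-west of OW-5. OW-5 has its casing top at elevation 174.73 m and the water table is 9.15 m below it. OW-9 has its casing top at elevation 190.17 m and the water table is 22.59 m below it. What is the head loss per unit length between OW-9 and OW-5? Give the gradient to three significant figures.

i ≈ 0.000934 m/m

Total head at OW-5: h = 174.73 − 9.15 = 165.58 m.
Total head at OW-9: h = 190.17 − 22.59 = 167.58 m.
Head difference: h(OW-5) − h(OW-9) = 165.58 − 167.58 = -2.00 m.
Hydraulic gradient: i = |Δh| / L = 2.00 / 2141.8 = 0.000934.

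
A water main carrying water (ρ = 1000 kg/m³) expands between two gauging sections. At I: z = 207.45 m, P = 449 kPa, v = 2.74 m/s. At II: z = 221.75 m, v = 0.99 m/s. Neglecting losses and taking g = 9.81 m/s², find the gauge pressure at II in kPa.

Pressure head at I: ψ₁ = P₁/(ρg) = 449×1000 / (1000 × 9.81) = 45.77 m.
Velocity heads: v₁²/2g = 2.74²/19.62 = 0.383 m; v₂²/2g = 0.99²/19.62 = 0.050 m.
Total head H = z₁ + ψ₁ + v₁²/2g = 207.45 + 45.77 + 0.383 = 253.60 m.
ψ₂ = H − z₂ − v₂²/2g = 253.60 − 221.75 − 0.050 = 31.80 m.
P₂ = ρgψ₂ = 1000 × 9.81 × 31.80 ≈ 312 kPa.

P₂ ≈ 312 kPa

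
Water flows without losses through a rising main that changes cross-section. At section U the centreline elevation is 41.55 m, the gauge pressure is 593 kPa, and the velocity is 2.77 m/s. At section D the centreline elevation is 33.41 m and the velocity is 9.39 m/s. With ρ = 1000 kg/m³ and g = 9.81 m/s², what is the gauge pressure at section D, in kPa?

P₂ ≈ 633 kPa

Pressure head at U: ψ₁ = P₁/(ρg) = 593×1000 / (1000 × 9.81) = 60.45 m.
Velocity heads: v₁²/2g = 2.77²/19.62 = 0.391 m; v₂²/2g = 9.39²/19.62 = 4.494 m.
Total head H = z₁ + ψ₁ + v₁²/2g = 41.55 + 60.45 + 0.391 = 102.39 m.
ψ₂ = H − z₂ − v₂²/2g = 102.39 − 33.41 − 4.494 = 64.49 m.
P₂ = ρgψ₂ = 1000 × 9.81 × 64.49 ≈ 633 kPa.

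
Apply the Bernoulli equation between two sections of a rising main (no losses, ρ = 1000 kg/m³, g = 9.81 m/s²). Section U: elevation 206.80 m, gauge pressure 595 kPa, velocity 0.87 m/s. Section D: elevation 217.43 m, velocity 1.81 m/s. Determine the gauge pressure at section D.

Pressure head at U: ψ₁ = P₁/(ρg) = 595×1000 / (1000 × 9.81) = 60.65 m.
Velocity heads: v₁²/2g = 0.87²/19.62 = 0.039 m; v₂²/2g = 1.81²/19.62 = 0.167 m.
Total head H = z₁ + ψ₁ + v₁²/2g = 206.80 + 60.65 + 0.039 = 267.49 m.
ψ₂ = H − z₂ − v₂²/2g = 267.49 − 217.43 − 0.167 = 49.89 m.
P₂ = ρgψ₂ = 1000 × 9.81 × 49.89 ≈ 489 kPa.

P₂ ≈ 489 kPa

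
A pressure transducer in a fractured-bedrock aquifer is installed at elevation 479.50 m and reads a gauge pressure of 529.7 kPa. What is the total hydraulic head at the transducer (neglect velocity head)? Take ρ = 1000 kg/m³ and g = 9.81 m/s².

ψ = P/(ρg) = 529.7×1000 / (1000 × 9.81) = 54.00 m.
h = z + ψ = 479.50 + 54.00 = 533.50 m.

h ≈ 533.50 m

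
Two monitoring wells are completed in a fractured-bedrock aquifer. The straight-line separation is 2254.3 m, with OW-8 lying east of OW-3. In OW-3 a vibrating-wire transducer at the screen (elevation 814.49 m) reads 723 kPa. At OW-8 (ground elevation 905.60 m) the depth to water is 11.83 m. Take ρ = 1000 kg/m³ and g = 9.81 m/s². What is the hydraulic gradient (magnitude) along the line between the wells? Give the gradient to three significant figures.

Pressure head at OW-3: ψ = P/(ρg) = 723×1000 / (1000 × 9.81) = 73.70 m.
Total head at OW-3: h = z + ψ = 814.49 + 73.70 = 888.19 m.
Total head at OW-8: h = 905.60 − 11.83 = 893.77 m.
Head difference: h(OW-3) − h(OW-8) = 888.19 − 893.77 = -5.58 m.
Hydraulic gradient: i = |Δh| / L = 5.58 / 2254.3 = 0.00248.

i ≈ 0.00248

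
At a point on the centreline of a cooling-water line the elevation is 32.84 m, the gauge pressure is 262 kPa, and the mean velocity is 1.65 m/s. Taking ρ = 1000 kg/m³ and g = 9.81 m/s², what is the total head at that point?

h ≈ 59.69 m

Pressure head ψ = P/(ρg) = 262×1000 / (1000 × 9.81) = 26.71 m.
Velocity head = v²/(2g) = 1.65² / (2 × 9.81) = 0.139 m.
h = z + ψ + v²/(2g) = 32.84 + 26.71 + 0.139 = 59.69 m.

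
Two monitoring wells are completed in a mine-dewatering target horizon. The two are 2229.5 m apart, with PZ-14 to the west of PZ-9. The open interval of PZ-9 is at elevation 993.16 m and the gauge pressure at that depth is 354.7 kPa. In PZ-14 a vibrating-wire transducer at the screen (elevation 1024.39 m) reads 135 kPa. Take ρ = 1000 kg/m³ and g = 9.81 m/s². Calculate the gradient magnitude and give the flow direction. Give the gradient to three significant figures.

i ≈ 0.00396; groundwater flows toward the east

Pressure head at PZ-9: ψ = P/(ρg) = 354.7×1000 / (1000 × 9.81) = 36.16 m.
Total head at PZ-9: h = z + ψ = 993.16 + 36.16 = 1029.32 m.
Pressure head at PZ-14: ψ = P/(ρg) = 135×1000 / (1000 × 9.81) = 13.76 m.
Total head at PZ-14: h = z + ψ = 1024.39 + 13.76 = 1038.15 m.
Head difference: h(PZ-9) − h(PZ-14) = 1029.32 − 1038.15 = -8.83 m.
Hydraulic gradient: i = |Δh| / L = 8.83 / 2229.5 = 0.00396.
Flow is from higher to lower head: from PZ-14 toward PZ-9, i.e. toward the east.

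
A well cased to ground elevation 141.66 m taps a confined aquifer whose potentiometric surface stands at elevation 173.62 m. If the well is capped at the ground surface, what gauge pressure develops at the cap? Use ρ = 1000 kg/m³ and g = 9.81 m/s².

P ≈ 314 kPa

Head above the cap: Δh = 173.62 − 141.66 = 31.96 m.
P = ρgΔh = 1000 × 9.81 × 31.96 = 313528 Pa ≈ 314 kPa.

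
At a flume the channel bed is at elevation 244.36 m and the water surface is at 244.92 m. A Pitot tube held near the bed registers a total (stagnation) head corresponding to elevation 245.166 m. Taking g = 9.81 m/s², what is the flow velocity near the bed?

Near the bed, under hydrostatic conditions, the piezometric head (z + ψ) equals the free-surface elevation, 244.92 m.
Velocity head = total − piezometric = 245.166 − 244.92 = 0.246 m.
v = √(2g·h_v) = √(2 × 9.81 × 0.246) = 2.20 m/s.

v ≈ 2.20 m/s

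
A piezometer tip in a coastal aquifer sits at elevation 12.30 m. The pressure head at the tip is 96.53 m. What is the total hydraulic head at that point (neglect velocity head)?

h = z + ψ = 12.30 + 96.53 = 108.83 m.

h ≈ 108.83 m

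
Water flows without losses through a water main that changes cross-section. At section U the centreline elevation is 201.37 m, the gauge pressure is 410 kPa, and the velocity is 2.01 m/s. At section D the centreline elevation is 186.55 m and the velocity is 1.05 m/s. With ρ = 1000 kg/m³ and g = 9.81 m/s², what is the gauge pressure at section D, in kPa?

P₂ ≈ 557 kPa

Pressure head at U: ψ₁ = P₁/(ρg) = 410×1000 / (1000 × 9.81) = 41.79 m.
Velocity heads: v₁²/2g = 2.01²/19.62 = 0.206 m; v₂²/2g = 1.05²/19.62 = 0.056 m.
Total head H = z₁ + ψ₁ + v₁²/2g = 201.37 + 41.79 + 0.206 = 243.37 m.
ψ₂ = H − z₂ − v₂²/2g = 243.37 − 186.55 − 0.056 = 56.76 m.
P₂ = ρgψ₂ = 1000 × 9.81 × 56.76 ≈ 557 kPa.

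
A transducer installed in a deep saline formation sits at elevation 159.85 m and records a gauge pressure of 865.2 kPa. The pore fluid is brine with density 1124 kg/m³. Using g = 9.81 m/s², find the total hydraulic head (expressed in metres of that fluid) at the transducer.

ψ = P/(ρg) = 865.2×1000 / (1124 × 9.81) = 78.47 m.
h = z + ψ = 159.85 + 78.47 = 238.32 m.

h ≈ 238.32 m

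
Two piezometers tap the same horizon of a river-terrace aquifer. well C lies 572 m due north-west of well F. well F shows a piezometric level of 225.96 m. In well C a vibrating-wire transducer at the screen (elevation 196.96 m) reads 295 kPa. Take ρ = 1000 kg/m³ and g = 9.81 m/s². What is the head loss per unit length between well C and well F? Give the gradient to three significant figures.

i ≈ 0.00187 m/m

Total head at well F: h = 225.96 m (water level in the piezometer is the total head).
Pressure head at well C: ψ = P/(ρg) = 295×1000 / (1000 × 9.81) = 30.07 m.
Total head at well C: h = z + ψ = 196.96 + 30.07 = 227.03 m.
Head difference: h(well F) − h(well C) = 225.96 − 227.03 = -1.07 m.
Hydraulic gradient: i = |Δh| / L = 1.07 / 572 = 0.00187.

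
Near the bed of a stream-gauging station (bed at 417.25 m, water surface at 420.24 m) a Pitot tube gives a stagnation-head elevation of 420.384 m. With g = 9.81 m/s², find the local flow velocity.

v ≈ 1.68 m/s

Near the bed, under hydrostatic conditions, the piezometric head (z + ψ) equals the free-surface elevation, 420.24 m.
Velocity head = total − piezometric = 420.384 − 420.24 = 0.144 m.
v = √(2g·h_v) = √(2 × 9.81 × 0.144) = 1.68 m/s.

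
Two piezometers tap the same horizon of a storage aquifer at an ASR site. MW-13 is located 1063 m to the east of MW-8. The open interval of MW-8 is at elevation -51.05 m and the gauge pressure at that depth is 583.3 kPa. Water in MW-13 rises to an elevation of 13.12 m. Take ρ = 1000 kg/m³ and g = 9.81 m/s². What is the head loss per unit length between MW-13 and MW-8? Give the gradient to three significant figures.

Pressure head at MW-8: ψ = P/(ρg) = 583.3×1000 / (1000 × 9.81) = 59.46 m.
Total head at MW-8: h = z + ψ = -51.05 + 59.46 = 8.41 m.
Total head at MW-13: h = 13.12 m (water level in the piezometer is the total head).
Head difference: h(MW-8) − h(MW-13) = 8.41 − 13.12 = -4.71 m.
Hydraulic gradient: i = |Δh| / L = 4.71 / 1063 = 0.00443.

i ≈ 0.00443 m/m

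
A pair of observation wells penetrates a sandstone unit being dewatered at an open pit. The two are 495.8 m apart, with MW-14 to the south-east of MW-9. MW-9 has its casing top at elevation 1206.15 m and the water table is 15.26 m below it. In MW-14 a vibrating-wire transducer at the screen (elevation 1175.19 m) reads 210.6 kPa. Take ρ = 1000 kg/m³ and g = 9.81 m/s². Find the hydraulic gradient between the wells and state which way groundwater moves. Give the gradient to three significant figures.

Total head at MW-9: h = 1206.15 − 15.26 = 1190.89 m.
Pressure head at MW-14: ψ = P/(ρg) = 210.6×1000 / (1000 × 9.81) = 21.47 m.
Total head at MW-14: h = z + ψ = 1175.19 + 21.47 = 1196.66 m.
Head difference: h(MW-9) − h(MW-14) = 1190.89 − 1196.66 = -5.77 m.
Hydraulic gradient: i = |Δh| / L = 5.77 / 495.8 = 0.0116.
Flow is from higher to lower head: from MW-14 toward MW-9, i.e. toward the north-west.

i ≈ 0.0116; groundwater flows toward the north-west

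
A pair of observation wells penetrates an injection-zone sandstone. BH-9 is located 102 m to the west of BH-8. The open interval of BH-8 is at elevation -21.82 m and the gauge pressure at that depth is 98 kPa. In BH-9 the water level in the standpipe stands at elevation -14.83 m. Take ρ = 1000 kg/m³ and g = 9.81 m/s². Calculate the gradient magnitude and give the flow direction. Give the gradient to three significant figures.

i ≈ 0.0294; groundwater flows toward the west

Pressure head at BH-8: ψ = P/(ρg) = 98×1000 / (1000 × 9.81) = 9.99 m.
Total head at BH-8: h = z + ψ = -21.82 + 9.99 = -11.83 m.
Total head at BH-9: h = -14.83 m (water level in the piezometer is the total head).
Head difference: h(BH-8) − h(BH-9) = -11.83 − (-14.83) = 3.00 m.
Hydraulic gradient: i = |Δh| / L = 3.00 / 102 = 0.0294.
Flow is from higher to lower head: from BH-8 toward BH-9, i.e. toward the west.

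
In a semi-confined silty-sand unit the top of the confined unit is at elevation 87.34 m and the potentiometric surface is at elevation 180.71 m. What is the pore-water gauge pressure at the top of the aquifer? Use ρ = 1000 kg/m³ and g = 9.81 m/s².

P ≈ 916 kPa

Pressure head at the aquifer top: ψ = h − z = 180.71 − 87.34 = 93.37 m.
P = ρgψ = 1000 × 9.81 × 93.37 = 915960 Pa ≈ 916 kPa.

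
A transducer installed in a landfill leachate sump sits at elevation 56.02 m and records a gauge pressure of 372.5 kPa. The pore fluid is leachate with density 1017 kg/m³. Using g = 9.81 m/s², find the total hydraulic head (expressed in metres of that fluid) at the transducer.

h ≈ 93.36 m

ψ = P/(ρg) = 372.5×1000 / (1017 × 9.81) = 37.34 m.
h = z + ψ = 56.02 + 37.34 = 93.36 m.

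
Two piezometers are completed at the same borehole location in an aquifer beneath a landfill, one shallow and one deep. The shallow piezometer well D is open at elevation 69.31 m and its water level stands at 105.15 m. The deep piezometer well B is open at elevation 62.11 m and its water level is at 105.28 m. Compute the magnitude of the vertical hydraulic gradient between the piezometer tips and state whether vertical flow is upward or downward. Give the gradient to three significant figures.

|i_v| ≈ 0.0181; vertical flow is upward

Total head at well D: h = 105.15 m (water level in the standpipe).
Total head at well B: h = 105.28 m.
Δh = h(well D) − h(well B) = 105.15 − 105.28 = -0.13 m.
Vertical separation Δz = 69.31 − 62.11 = 7.20 m.
|i_v| = |Δh| / Δz = 0.13 / 7.20 = 0.0181.
Head is higher in the deep piezometer, so vertical flow is upward (discharge condition).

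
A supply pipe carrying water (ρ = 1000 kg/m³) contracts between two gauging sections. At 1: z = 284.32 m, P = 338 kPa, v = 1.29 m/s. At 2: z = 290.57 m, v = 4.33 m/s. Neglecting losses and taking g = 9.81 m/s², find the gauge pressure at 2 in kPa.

P₂ ≈ 268 kPa

Pressure head at 1: ψ₁ = P₁/(ρg) = 338×1000 / (1000 × 9.81) = 34.45 m.
Velocity heads: v₁²/2g = 1.29²/19.62 = 0.085 m; v₂²/2g = 4.33²/19.62 = 0.956 m.
Total head H = z₁ + ψ₁ + v₁²/2g = 284.32 + 34.45 + 0.085 = 318.85 m.
ψ₂ = H − z₂ − v₂²/2g = 318.85 − 290.57 − 0.956 = 27.32 m.
P₂ = ρgψ₂ = 1000 × 9.81 × 27.32 ≈ 268 kPa.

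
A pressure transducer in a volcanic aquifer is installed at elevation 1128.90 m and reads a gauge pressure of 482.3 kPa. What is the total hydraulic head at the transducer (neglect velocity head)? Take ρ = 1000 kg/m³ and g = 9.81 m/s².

ψ = P/(ρg) = 482.3×1000 / (1000 × 9.81) = 49.16 m.
h = z + ψ = 1128.90 + 49.16 = 1178.06 m.

h ≈ 1178.06 m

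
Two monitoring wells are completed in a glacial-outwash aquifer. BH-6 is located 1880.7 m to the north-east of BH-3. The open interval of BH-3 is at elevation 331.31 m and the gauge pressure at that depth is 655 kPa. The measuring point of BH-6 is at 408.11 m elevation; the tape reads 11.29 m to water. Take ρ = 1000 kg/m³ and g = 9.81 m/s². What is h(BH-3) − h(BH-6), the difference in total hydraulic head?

Pressure head at BH-3: ψ = P/(ρg) = 655×1000 / (1000 × 9.81) = 66.77 m.
Total head at BH-3: h = z + ψ = 331.31 + 66.77 = 398.08 m.
Total head at BH-6: h = 408.11 − 11.29 = 396.82 m.
Head difference: h(BH-3) − h(BH-6) = 398.08 − 396.82 = 1.26 m.

Δh ≈ 1.26 m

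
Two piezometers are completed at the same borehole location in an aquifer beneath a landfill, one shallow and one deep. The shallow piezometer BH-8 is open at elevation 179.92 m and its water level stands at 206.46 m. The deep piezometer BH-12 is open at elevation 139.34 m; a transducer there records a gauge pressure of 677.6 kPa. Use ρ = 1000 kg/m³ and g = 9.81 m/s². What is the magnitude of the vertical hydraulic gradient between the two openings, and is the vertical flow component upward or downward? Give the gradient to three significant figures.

|i_v| ≈ 0.0481; vertical flow is upward

Total head at BH-8: h = 206.46 m (water level in the standpipe).
Pressure head at BH-12: ψ = P/(ρg) = 677.6×1000 / (1000 × 9.81) = 69.07 m.
Total head at BH-12: h = z + ψ = 139.34 + 69.07 = 208.41 m.
Δh = h(BH-8) − h(BH-12) = 206.46 − 208.41 = -1.95 m.
Vertical separation Δz = 179.92 − 139.34 = 40.58 m.
|i_v| = |Δh| / Δz = 1.95 / 40.58 = 0.0481.
Head is higher in the deep piezometer, so vertical flow is upward (discharge condition).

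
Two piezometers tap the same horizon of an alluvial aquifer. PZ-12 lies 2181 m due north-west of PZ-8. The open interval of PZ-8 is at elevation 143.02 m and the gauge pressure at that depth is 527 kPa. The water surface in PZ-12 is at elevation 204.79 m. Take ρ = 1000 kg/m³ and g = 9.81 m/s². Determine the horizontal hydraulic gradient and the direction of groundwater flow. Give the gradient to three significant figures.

Pressure head at PZ-8: ψ = P/(ρg) = 527×1000 / (1000 × 9.81) = 53.72 m.
Total head at PZ-8: h = z + ψ = 143.02 + 53.72 = 196.74 m.
Total head at PZ-12: h = 204.79 m (water level in the piezometer is the total head).
Head difference: h(PZ-8) − h(PZ-12) = 196.74 − 204.79 = -8.05 m.
Hydraulic gradient: i = |Δh| / L = 8.05 / 2181 = 0.00369.
Flow is from higher to lower head: from PZ-12 toward PZ-8, i.e. toward the south-east.

i ≈ 0.00369; groundwater flows toward the south-east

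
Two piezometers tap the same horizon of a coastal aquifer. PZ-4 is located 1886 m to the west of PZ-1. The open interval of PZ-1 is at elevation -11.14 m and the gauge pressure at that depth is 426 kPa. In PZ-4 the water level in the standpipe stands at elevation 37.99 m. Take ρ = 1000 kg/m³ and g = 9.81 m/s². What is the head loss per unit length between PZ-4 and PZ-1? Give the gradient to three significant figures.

i ≈ 0.00302 m/m

Pressure head at PZ-1: ψ = P/(ρg) = 426×1000 / (1000 × 9.81) = 43.43 m.
Total head at PZ-1: h = z + ψ = -11.14 + 43.43 = 32.29 m.
Total head at PZ-4: h = 37.99 m (water level in the piezometer is the total head).
Head difference: h(PZ-1) − h(PZ-4) = 32.29 − 37.99 = -5.70 m.
Hydraulic gradient: i = |Δh| / L = 5.70 / 1886 = 0.00302.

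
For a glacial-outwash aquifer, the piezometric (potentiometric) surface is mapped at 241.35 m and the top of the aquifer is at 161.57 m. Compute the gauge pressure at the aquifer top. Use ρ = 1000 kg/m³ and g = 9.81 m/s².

P ≈ 783 kPa

Pressure head at the aquifer top: ψ = h − z = 241.35 − 161.57 = 79.78 m.
P = ρgψ = 1000 × 9.81 × 79.78 = 782642 Pa ≈ 783 kPa.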